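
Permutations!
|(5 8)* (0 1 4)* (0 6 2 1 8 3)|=|(0 8 5 3)(1 4 6 2)|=4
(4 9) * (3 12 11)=(3 12 11)(4 9)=[0, 1, 2, 12, 9, 5, 6, 7, 8, 4, 10, 3, 11]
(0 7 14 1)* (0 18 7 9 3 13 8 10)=(0 9 3 13 8 10)(1 18 7 14)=[9, 18, 2, 13, 4, 5, 6, 14, 10, 3, 0, 11, 12, 8, 1, 15, 16, 17, 7]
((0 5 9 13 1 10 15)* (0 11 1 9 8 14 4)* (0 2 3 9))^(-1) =((0 5 8 14 4 2 3 9 13)(1 10 15 11))^(-1) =(0 13 9 3 2 4 14 8 5)(1 11 15 10)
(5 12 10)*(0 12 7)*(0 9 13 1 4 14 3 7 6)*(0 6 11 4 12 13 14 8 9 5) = [13, 12, 2, 7, 8, 11, 6, 5, 9, 14, 0, 4, 10, 1, 3] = (0 13 1 12 10)(3 7 5 11 4 8 9 14)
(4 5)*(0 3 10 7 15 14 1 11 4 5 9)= (0 3 10 7 15 14 1 11 4 9)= [3, 11, 2, 10, 9, 5, 6, 15, 8, 0, 7, 4, 12, 13, 1, 14]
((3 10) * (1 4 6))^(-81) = (3 10)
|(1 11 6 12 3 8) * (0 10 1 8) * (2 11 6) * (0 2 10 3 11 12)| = 8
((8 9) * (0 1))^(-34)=(9)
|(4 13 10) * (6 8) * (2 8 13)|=|(2 8 6 13 10 4)|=6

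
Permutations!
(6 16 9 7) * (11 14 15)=(6 16 9 7)(11 14 15)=[0, 1, 2, 3, 4, 5, 16, 6, 8, 7, 10, 14, 12, 13, 15, 11, 9]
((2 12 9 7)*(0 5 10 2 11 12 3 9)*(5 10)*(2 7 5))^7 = ((0 10 7 11 12)(2 3 9 5))^7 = (0 7 12 10 11)(2 5 9 3)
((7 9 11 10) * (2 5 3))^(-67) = (2 3 5)(7 9 11 10)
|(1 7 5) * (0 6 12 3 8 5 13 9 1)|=|(0 6 12 3 8 5)(1 7 13 9)|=12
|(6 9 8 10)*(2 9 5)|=6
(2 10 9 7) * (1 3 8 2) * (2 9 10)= [0, 3, 2, 8, 4, 5, 6, 1, 9, 7, 10]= (10)(1 3 8 9 7)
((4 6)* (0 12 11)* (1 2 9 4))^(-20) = ((0 12 11)(1 2 9 4 6))^(-20) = (0 12 11)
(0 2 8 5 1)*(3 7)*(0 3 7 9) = (0 2 8 5 1 3 9) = [2, 3, 8, 9, 4, 1, 6, 7, 5, 0]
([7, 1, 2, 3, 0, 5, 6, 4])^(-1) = (0 4 7)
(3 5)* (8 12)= (3 5)(8 12)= [0, 1, 2, 5, 4, 3, 6, 7, 12, 9, 10, 11, 8]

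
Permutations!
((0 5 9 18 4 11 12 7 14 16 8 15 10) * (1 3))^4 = (0 4 14 10 18 7 15 9 12 8 5 11 16)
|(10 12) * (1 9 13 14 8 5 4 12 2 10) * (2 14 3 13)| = |(1 9 2 10 14 8 5 4 12)(3 13)| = 18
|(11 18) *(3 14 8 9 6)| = |(3 14 8 9 6)(11 18)| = 10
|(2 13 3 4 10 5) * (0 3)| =7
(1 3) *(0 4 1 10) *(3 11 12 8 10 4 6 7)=(0 6 7 3 4 1 11 12 8 10)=[6, 11, 2, 4, 1, 5, 7, 3, 10, 9, 0, 12, 8]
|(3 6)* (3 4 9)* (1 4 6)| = |(1 4 9 3)| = 4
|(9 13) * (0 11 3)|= |(0 11 3)(9 13)|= 6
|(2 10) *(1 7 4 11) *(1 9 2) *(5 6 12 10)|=|(1 7 4 11 9 2 5 6 12 10)|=10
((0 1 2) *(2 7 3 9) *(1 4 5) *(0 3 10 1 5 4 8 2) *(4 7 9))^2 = (0 2 4 10 9 8 3 7 1)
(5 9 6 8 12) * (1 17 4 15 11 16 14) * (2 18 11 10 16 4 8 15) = (1 17 8 12 5 9 6 15 10 16 14)(2 18 11 4) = [0, 17, 18, 3, 2, 9, 15, 7, 12, 6, 16, 4, 5, 13, 1, 10, 14, 8, 11]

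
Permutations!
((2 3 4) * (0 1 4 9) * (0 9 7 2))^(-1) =((9)(0 1 4)(2 3 7))^(-1) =(9)(0 4 1)(2 7 3)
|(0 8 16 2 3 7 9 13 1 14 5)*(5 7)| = 30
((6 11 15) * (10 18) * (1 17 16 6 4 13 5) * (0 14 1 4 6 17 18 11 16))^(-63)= (0 6 10 14 16 11 1 17 15 18)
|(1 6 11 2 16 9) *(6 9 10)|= 10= |(1 9)(2 16 10 6 11)|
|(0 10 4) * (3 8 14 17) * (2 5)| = |(0 10 4)(2 5)(3 8 14 17)| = 12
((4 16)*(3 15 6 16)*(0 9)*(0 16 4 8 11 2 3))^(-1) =((0 9 16 8 11 2 3 15 6 4))^(-1) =(0 4 6 15 3 2 11 8 16 9)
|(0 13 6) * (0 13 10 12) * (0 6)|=5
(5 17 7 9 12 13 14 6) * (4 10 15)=(4 10 15)(5 17 7 9 12 13 14 6)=[0, 1, 2, 3, 10, 17, 5, 9, 8, 12, 15, 11, 13, 14, 6, 4, 16, 7]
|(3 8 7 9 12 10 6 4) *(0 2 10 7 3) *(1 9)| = |(0 2 10 6 4)(1 9 12 7)(3 8)| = 20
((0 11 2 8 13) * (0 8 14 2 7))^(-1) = (0 7 11)(2 14)(8 13)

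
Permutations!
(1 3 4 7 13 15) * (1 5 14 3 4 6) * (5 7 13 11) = (1 4 13 15 7 11 5 14 3 6) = [0, 4, 2, 6, 13, 14, 1, 11, 8, 9, 10, 5, 12, 15, 3, 7]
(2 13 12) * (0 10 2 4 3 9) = (0 10 2 13 12 4 3 9) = [10, 1, 13, 9, 3, 5, 6, 7, 8, 0, 2, 11, 4, 12]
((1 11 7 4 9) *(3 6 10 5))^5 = ((1 11 7 4 9)(3 6 10 5))^5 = (11)(3 6 10 5)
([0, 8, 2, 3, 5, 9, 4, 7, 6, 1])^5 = (1 9 5 4 6 8)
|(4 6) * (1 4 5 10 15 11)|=|(1 4 6 5 10 15 11)|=7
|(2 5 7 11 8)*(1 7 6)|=7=|(1 7 11 8 2 5 6)|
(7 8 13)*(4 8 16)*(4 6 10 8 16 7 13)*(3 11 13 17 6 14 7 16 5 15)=(3 11 13 17 6 10 8 4 5 15)(7 16 14)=[0, 1, 2, 11, 5, 15, 10, 16, 4, 9, 8, 13, 12, 17, 7, 3, 14, 6]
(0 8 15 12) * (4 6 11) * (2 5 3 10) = (0 8 15 12)(2 5 3 10)(4 6 11) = [8, 1, 5, 10, 6, 3, 11, 7, 15, 9, 2, 4, 0, 13, 14, 12]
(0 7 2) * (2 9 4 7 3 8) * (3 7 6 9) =[7, 1, 0, 8, 6, 5, 9, 3, 2, 4] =(0 7 3 8 2)(4 6 9)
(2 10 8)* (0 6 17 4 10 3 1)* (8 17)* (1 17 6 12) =[12, 0, 3, 17, 10, 5, 8, 7, 2, 9, 6, 11, 1, 13, 14, 15, 16, 4] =(0 12 1)(2 3 17 4 10 6 8)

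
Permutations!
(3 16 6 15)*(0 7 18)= (0 7 18)(3 16 6 15)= [7, 1, 2, 16, 4, 5, 15, 18, 8, 9, 10, 11, 12, 13, 14, 3, 6, 17, 0]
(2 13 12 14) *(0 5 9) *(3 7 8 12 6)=(0 5 9)(2 13 6 3 7 8 12 14)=[5, 1, 13, 7, 4, 9, 3, 8, 12, 0, 10, 11, 14, 6, 2]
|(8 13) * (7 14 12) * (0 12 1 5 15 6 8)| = 10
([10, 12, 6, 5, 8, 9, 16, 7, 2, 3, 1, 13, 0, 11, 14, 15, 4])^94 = (0 1)(2 8 4 16 6)(3 5 9)(10 12)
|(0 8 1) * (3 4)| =6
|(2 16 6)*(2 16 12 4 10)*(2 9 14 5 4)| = |(2 12)(4 10 9 14 5)(6 16)| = 10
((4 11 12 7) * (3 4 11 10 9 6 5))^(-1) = (3 5 6 9 10 4)(7 12 11)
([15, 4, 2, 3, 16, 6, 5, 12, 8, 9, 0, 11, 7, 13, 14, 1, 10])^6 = (16)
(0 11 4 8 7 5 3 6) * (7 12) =(0 11 4 8 12 7 5 3 6) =[11, 1, 2, 6, 8, 3, 0, 5, 12, 9, 10, 4, 7]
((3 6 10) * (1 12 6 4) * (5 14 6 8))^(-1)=(1 4 3 10 6 14 5 8 12)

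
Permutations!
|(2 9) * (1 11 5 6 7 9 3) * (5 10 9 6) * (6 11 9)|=4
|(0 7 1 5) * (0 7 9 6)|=3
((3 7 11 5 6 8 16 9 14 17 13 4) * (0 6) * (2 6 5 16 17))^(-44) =(2 13 11)(3 9 8)(4 16 6)(7 14 17)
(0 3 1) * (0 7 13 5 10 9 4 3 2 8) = (0 2 8)(1 7 13 5 10 9 4 3) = [2, 7, 8, 1, 3, 10, 6, 13, 0, 4, 9, 11, 12, 5]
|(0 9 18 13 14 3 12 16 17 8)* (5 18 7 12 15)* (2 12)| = |(0 9 7 2 12 16 17 8)(3 15 5 18 13 14)| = 24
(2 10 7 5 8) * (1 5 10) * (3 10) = [0, 5, 1, 10, 4, 8, 6, 3, 2, 9, 7] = (1 5 8 2)(3 10 7)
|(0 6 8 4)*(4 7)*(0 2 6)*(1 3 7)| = |(1 3 7 4 2 6 8)| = 7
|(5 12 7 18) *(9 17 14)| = 12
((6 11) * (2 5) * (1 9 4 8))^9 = ((1 9 4 8)(2 5)(6 11))^9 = (1 9 4 8)(2 5)(6 11)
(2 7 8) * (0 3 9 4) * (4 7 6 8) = [3, 1, 6, 9, 0, 5, 8, 4, 2, 7] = (0 3 9 7 4)(2 6 8)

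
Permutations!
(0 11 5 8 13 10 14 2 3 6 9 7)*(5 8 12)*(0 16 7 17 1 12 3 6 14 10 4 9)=(0 11 8 13 4 9 17 1 12 5 3 14 2 6)(7 16)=[11, 12, 6, 14, 9, 3, 0, 16, 13, 17, 10, 8, 5, 4, 2, 15, 7, 1]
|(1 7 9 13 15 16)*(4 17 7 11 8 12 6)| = |(1 11 8 12 6 4 17 7 9 13 15 16)| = 12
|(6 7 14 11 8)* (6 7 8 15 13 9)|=|(6 8 7 14 11 15 13 9)|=8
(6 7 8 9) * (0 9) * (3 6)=(0 9 3 6 7 8)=[9, 1, 2, 6, 4, 5, 7, 8, 0, 3]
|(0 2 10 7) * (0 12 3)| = |(0 2 10 7 12 3)| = 6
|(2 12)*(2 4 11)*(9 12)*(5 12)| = |(2 9 5 12 4 11)| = 6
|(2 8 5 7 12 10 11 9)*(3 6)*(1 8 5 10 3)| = 11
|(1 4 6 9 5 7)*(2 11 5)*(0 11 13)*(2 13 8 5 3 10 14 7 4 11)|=|(0 2 8 5 4 6 9 13)(1 11 3 10 14 7)|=24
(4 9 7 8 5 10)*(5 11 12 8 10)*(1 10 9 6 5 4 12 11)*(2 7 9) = [0, 10, 7, 3, 6, 4, 5, 2, 1, 9, 12, 11, 8] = (1 10 12 8)(2 7)(4 6 5)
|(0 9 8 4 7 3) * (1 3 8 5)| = |(0 9 5 1 3)(4 7 8)| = 15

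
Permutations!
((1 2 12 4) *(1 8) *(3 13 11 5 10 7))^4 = (1 8 4 12 2)(3 10 11)(5 13 7)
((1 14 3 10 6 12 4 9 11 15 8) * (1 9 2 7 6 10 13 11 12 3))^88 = (15) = ((1 14)(2 7 6 3 13 11 15 8 9 12 4))^88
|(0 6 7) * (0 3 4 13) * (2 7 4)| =12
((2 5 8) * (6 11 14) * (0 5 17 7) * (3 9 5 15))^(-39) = ((0 15 3 9 5 8 2 17 7)(6 11 14))^(-39) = (0 2 9)(3 7 8)(5 15 17)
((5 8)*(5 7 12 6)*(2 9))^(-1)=(2 9)(5 6 12 7 8)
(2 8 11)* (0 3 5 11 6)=(0 3 5 11 2 8 6)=[3, 1, 8, 5, 4, 11, 0, 7, 6, 9, 10, 2]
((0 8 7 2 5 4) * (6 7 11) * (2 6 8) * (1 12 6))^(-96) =(12) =((0 2 5 4)(1 12 6 7)(8 11))^(-96)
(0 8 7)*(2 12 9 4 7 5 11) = [8, 1, 12, 3, 7, 11, 6, 0, 5, 4, 10, 2, 9] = (0 8 5 11 2 12 9 4 7)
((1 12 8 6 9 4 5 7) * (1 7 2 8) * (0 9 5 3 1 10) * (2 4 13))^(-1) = (0 10 12 1 3 4 5 6 8 2 13 9) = ((0 9 13 2 8 6 5 4 3 1 12 10))^(-1)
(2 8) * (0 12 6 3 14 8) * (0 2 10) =[12, 1, 2, 14, 4, 5, 3, 7, 10, 9, 0, 11, 6, 13, 8] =(0 12 6 3 14 8 10)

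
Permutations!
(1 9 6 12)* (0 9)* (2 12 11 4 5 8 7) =(0 9 6 11 4 5 8 7 2 12 1) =[9, 0, 12, 3, 5, 8, 11, 2, 7, 6, 10, 4, 1]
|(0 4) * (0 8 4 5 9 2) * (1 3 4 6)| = |(0 5 9 2)(1 3 4 8 6)| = 20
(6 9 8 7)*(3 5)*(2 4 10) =(2 4 10)(3 5)(6 9 8 7) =[0, 1, 4, 5, 10, 3, 9, 6, 7, 8, 2]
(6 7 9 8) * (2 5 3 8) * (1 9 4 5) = (1 9 2)(3 8 6 7 4 5) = [0, 9, 1, 8, 5, 3, 7, 4, 6, 2]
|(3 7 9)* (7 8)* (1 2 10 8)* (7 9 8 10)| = |(10)(1 2 7 8 9 3)| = 6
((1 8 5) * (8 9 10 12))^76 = ((1 9 10 12 8 5))^76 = (1 8 10)(5 12 9)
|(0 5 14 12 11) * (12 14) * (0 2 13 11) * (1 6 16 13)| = |(0 5 12)(1 6 16 13 11 2)| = 6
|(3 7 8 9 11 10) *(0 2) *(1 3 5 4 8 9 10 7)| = |(0 2)(1 3)(4 8 10 5)(7 9 11)| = 12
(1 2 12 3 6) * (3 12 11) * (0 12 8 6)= (0 12 8 6 1 2 11 3)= [12, 2, 11, 0, 4, 5, 1, 7, 6, 9, 10, 3, 8]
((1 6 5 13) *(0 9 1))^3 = (0 6)(1 13)(5 9)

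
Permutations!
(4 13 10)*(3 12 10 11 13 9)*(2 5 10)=(2 5 10 4 9 3 12)(11 13)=[0, 1, 5, 12, 9, 10, 6, 7, 8, 3, 4, 13, 2, 11]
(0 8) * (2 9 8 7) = (0 7 2 9 8) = [7, 1, 9, 3, 4, 5, 6, 2, 0, 8]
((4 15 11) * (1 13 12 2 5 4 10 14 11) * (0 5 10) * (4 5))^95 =(0 12)(1 14)(2 4)(10 15)(11 13)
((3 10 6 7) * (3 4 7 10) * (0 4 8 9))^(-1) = (0 9 8 7 4)(6 10)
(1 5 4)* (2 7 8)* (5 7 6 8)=(1 7 5 4)(2 6 8)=[0, 7, 6, 3, 1, 4, 8, 5, 2]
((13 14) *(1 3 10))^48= (14)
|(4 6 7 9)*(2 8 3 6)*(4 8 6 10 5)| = 9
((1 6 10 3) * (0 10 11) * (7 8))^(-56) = (0 6 3)(1 10 11)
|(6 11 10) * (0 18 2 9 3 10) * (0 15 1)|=10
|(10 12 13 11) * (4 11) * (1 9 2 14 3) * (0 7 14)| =|(0 7 14 3 1 9 2)(4 11 10 12 13)| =35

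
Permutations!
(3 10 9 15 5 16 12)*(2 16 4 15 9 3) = (2 16 12)(3 10)(4 15 5) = [0, 1, 16, 10, 15, 4, 6, 7, 8, 9, 3, 11, 2, 13, 14, 5, 12]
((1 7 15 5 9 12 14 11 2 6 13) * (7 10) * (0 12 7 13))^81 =(0 11)(2 12)(5 9 7 15)(6 14)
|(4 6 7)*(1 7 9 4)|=6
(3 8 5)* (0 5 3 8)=(0 5 8 3)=[5, 1, 2, 0, 4, 8, 6, 7, 3]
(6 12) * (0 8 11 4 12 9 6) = (0 8 11 4 12)(6 9) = [8, 1, 2, 3, 12, 5, 9, 7, 11, 6, 10, 4, 0]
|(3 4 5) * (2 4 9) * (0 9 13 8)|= 8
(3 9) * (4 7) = [0, 1, 2, 9, 7, 5, 6, 4, 8, 3] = (3 9)(4 7)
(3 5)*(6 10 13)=(3 5)(6 10 13)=[0, 1, 2, 5, 4, 3, 10, 7, 8, 9, 13, 11, 12, 6]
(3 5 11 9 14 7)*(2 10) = [0, 1, 10, 5, 4, 11, 6, 3, 8, 14, 2, 9, 12, 13, 7] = (2 10)(3 5 11 9 14 7)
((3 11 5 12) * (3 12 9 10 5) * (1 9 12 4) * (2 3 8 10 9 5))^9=((1 5 12 4)(2 3 11 8 10))^9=(1 5 12 4)(2 10 8 11 3)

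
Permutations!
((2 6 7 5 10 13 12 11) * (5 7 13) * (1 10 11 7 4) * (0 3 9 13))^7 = (0 1 3 10 9 5 13 11 12 2 7 6 4)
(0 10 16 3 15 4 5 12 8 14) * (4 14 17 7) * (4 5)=(0 10 16 3 15 14)(5 12 8 17 7)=[10, 1, 2, 15, 4, 12, 6, 5, 17, 9, 16, 11, 8, 13, 0, 14, 3, 7]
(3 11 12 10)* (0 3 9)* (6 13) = [3, 1, 2, 11, 4, 5, 13, 7, 8, 0, 9, 12, 10, 6] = (0 3 11 12 10 9)(6 13)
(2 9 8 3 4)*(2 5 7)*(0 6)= [6, 1, 9, 4, 5, 7, 0, 2, 3, 8]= (0 6)(2 9 8 3 4 5 7)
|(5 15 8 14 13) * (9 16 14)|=|(5 15 8 9 16 14 13)|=7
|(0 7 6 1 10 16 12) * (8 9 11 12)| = |(0 7 6 1 10 16 8 9 11 12)| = 10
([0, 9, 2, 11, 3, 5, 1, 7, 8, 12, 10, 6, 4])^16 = (1 12 3 6 9 4 11)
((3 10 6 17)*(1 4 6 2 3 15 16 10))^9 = ((1 4 6 17 15 16 10 2 3))^9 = (17)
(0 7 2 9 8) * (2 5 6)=(0 7 5 6 2 9 8)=[7, 1, 9, 3, 4, 6, 2, 5, 0, 8]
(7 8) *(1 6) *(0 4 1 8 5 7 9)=(0 4 1 6 8 9)(5 7)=[4, 6, 2, 3, 1, 7, 8, 5, 9, 0]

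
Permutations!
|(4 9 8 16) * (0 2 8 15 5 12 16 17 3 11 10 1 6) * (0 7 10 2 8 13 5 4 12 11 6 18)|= |(0 8 17 3 6 7 10 1 18)(2 13 5 11)(4 9 15)(12 16)|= 36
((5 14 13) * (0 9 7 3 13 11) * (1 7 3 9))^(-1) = (0 11 14 5 13 3 9 7 1)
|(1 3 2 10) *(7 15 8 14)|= 4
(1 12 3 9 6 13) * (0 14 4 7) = (0 14 4 7)(1 12 3 9 6 13) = [14, 12, 2, 9, 7, 5, 13, 0, 8, 6, 10, 11, 3, 1, 4]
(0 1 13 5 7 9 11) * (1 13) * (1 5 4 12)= [13, 5, 2, 3, 12, 7, 6, 9, 8, 11, 10, 0, 1, 4]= (0 13 4 12 1 5 7 9 11)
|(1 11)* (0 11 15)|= |(0 11 1 15)|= 4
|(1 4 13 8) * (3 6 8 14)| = 7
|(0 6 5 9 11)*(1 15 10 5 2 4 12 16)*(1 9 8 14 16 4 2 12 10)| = 22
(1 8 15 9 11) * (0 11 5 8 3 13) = [11, 3, 2, 13, 4, 8, 6, 7, 15, 5, 10, 1, 12, 0, 14, 9] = (0 11 1 3 13)(5 8 15 9)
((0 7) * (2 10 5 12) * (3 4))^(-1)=((0 7)(2 10 5 12)(3 4))^(-1)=(0 7)(2 12 5 10)(3 4)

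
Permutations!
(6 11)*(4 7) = (4 7)(6 11) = [0, 1, 2, 3, 7, 5, 11, 4, 8, 9, 10, 6]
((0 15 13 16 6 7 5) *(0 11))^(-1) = (0 11 5 7 6 16 13 15)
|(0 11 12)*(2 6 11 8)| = 6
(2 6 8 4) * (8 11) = (2 6 11 8 4) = [0, 1, 6, 3, 2, 5, 11, 7, 4, 9, 10, 8]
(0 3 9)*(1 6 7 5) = (0 3 9)(1 6 7 5) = [3, 6, 2, 9, 4, 1, 7, 5, 8, 0]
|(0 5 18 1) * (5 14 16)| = 6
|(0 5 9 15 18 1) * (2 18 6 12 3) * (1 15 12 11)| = |(0 5 9 12 3 2 18 15 6 11 1)| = 11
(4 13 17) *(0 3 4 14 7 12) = (0 3 4 13 17 14 7 12) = [3, 1, 2, 4, 13, 5, 6, 12, 8, 9, 10, 11, 0, 17, 7, 15, 16, 14]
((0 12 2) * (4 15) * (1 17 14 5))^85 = ((0 12 2)(1 17 14 5)(4 15))^85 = (0 12 2)(1 17 14 5)(4 15)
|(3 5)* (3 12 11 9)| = 5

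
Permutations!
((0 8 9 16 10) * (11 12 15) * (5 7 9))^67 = ((0 8 5 7 9 16 10)(11 12 15))^67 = (0 9 8 16 5 10 7)(11 12 15)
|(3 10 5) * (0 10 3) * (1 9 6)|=|(0 10 5)(1 9 6)|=3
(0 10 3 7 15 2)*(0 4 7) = (0 10 3)(2 4 7 15) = [10, 1, 4, 0, 7, 5, 6, 15, 8, 9, 3, 11, 12, 13, 14, 2]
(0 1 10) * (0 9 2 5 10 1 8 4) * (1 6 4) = (0 8 1 6 4)(2 5 10 9) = [8, 6, 5, 3, 0, 10, 4, 7, 1, 2, 9]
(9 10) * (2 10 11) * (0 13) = [13, 1, 10, 3, 4, 5, 6, 7, 8, 11, 9, 2, 12, 0] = (0 13)(2 10 9 11)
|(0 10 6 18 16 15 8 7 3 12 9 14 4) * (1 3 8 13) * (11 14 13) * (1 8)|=63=|(0 10 6 18 16 15 11 14 4)(1 3 12 9 13 8 7)|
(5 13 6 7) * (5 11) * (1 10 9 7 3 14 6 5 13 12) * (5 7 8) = [0, 10, 2, 14, 4, 12, 3, 11, 5, 8, 9, 13, 1, 7, 6] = (1 10 9 8 5 12)(3 14 6)(7 11 13)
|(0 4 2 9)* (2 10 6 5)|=7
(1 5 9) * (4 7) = (1 5 9)(4 7) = [0, 5, 2, 3, 7, 9, 6, 4, 8, 1]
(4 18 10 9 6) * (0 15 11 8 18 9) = (0 15 11 8 18 10)(4 9 6) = [15, 1, 2, 3, 9, 5, 4, 7, 18, 6, 0, 8, 12, 13, 14, 11, 16, 17, 10]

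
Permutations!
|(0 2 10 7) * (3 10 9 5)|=7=|(0 2 9 5 3 10 7)|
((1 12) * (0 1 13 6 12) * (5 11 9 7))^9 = ((0 1)(5 11 9 7)(6 12 13))^9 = (13)(0 1)(5 11 9 7)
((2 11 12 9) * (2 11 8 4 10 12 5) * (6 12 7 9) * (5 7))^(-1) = (2 5 10 4 8)(6 12)(7 11 9)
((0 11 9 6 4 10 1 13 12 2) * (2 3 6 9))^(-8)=((0 11 2)(1 13 12 3 6 4 10))^(-8)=(0 11 2)(1 10 4 6 3 12 13)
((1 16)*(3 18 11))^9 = ((1 16)(3 18 11))^9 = (18)(1 16)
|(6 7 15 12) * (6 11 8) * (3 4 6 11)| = 6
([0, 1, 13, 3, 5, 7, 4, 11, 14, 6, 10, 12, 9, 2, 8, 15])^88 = [0, 1, 2, 3, 12, 9, 11, 6, 8, 7, 10, 4, 5, 13, 14, 15]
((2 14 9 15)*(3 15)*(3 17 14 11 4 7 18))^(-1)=(2 15 3 18 7 4 11)(9 14 17)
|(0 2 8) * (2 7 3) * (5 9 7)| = 7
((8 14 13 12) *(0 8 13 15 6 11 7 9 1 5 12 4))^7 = (0 9 8 1 14 5 15 12 6 13 11 4 7)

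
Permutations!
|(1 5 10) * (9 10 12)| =5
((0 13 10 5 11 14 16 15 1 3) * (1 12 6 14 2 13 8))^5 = ((0 8 1 3)(2 13 10 5 11)(6 14 16 15 12))^5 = (16)(0 8 1 3)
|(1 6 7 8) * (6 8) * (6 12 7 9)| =2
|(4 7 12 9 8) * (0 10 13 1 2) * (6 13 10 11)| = 30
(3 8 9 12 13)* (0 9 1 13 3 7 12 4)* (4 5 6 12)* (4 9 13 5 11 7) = (0 13 4)(1 5 6 12 3 8)(7 9 11) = [13, 5, 2, 8, 0, 6, 12, 9, 1, 11, 10, 7, 3, 4]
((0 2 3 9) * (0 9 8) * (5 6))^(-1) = ((9)(0 2 3 8)(5 6))^(-1) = (9)(0 8 3 2)(5 6)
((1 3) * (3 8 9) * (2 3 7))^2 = (1 9 2)(3 8 7)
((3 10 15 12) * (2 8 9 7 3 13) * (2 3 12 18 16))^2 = (2 9 12 3 15 16 8 7 13 10 18)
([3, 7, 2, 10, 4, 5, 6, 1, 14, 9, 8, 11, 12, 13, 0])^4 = [14, 1, 2, 0, 4, 5, 6, 7, 10, 9, 3, 11, 12, 13, 8]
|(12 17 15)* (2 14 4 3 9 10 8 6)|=|(2 14 4 3 9 10 8 6)(12 17 15)|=24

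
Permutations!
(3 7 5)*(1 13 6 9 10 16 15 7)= (1 13 6 9 10 16 15 7 5 3)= [0, 13, 2, 1, 4, 3, 9, 5, 8, 10, 16, 11, 12, 6, 14, 7, 15]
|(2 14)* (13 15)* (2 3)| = |(2 14 3)(13 15)| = 6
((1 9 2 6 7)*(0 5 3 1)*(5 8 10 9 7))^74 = (0 2 1 10 5)(3 8 6 7 9)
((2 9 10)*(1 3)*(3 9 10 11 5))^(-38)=((1 9 11 5 3)(2 10))^(-38)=(1 11 3 9 5)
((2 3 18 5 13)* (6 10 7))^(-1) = ((2 3 18 5 13)(6 10 7))^(-1) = (2 13 5 18 3)(6 7 10)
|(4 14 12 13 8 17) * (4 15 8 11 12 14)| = |(8 17 15)(11 12 13)| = 3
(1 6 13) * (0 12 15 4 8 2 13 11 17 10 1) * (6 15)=[12, 15, 13, 3, 8, 5, 11, 7, 2, 9, 1, 17, 6, 0, 14, 4, 16, 10]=(0 12 6 11 17 10 1 15 4 8 2 13)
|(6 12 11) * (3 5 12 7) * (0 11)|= 7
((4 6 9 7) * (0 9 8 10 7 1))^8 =(0 1 9)(4 10 6 7 8)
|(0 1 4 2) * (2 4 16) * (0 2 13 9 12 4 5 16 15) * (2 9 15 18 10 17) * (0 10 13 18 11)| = |(0 1 11)(2 9 12 4 5 16 18 13 15 10 17)| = 33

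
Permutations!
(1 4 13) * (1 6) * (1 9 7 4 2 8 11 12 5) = (1 2 8 11 12 5)(4 13 6 9 7) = [0, 2, 8, 3, 13, 1, 9, 4, 11, 7, 10, 12, 5, 6]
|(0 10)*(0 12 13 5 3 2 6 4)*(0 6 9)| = 8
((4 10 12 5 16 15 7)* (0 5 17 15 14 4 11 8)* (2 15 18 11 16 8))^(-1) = ((0 5 8)(2 15 7 16 14 4 10 12 17 18 11))^(-1) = (0 8 5)(2 11 18 17 12 10 4 14 16 7 15)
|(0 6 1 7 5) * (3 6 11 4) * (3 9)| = |(0 11 4 9 3 6 1 7 5)| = 9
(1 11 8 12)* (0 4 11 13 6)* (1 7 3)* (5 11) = [4, 13, 2, 1, 5, 11, 0, 3, 12, 9, 10, 8, 7, 6] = (0 4 5 11 8 12 7 3 1 13 6)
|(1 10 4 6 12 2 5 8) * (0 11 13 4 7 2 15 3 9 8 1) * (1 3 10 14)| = |(0 11 13 4 6 12 15 10 7 2 5 3 9 8)(1 14)| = 14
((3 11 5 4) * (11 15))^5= (15)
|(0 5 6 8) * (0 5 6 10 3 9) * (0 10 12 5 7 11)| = 30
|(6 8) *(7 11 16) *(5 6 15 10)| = |(5 6 8 15 10)(7 11 16)| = 15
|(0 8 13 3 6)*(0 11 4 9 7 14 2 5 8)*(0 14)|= 12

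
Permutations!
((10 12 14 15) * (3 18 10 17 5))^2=(3 10 14 17)(5 18 12 15)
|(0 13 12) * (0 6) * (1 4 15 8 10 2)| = 12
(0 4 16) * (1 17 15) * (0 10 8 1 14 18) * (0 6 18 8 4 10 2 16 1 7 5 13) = (0 10 4 1 17 15 14 8 7 5 13)(2 16)(6 18) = [10, 17, 16, 3, 1, 13, 18, 5, 7, 9, 4, 11, 12, 0, 8, 14, 2, 15, 6]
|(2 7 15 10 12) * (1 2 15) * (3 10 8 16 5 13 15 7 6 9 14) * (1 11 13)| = 15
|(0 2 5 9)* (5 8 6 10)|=7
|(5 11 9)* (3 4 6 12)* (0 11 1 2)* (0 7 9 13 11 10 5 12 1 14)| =|(0 10 5 14)(1 2 7 9 12 3 4 6)(11 13)| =8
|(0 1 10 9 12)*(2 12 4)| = 7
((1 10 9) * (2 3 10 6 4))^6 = (1 9 10 3 2 4 6)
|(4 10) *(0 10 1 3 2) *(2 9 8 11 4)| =6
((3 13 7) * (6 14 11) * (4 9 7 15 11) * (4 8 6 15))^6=(15)(3 13 4 9 7)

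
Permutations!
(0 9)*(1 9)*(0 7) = (0 1 9 7) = [1, 9, 2, 3, 4, 5, 6, 0, 8, 7]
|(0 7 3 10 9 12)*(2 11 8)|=6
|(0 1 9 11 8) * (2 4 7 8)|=|(0 1 9 11 2 4 7 8)|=8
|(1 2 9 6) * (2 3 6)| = 6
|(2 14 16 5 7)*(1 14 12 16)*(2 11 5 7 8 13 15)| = 18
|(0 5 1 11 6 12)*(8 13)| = |(0 5 1 11 6 12)(8 13)| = 6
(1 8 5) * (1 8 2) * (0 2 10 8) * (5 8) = [2, 10, 1, 3, 4, 0, 6, 7, 8, 9, 5] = (0 2 1 10 5)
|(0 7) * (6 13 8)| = 6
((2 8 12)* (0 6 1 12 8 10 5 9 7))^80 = (0 7 9 5 10 2 12 1 6)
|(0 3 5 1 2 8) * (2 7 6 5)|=4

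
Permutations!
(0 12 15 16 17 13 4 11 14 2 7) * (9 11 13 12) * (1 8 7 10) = [9, 8, 10, 3, 13, 5, 6, 0, 7, 11, 1, 14, 15, 4, 2, 16, 17, 12] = (0 9 11 14 2 10 1 8 7)(4 13)(12 15 16 17)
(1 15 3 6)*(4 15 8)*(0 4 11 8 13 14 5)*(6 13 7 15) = (0 4 6 1 7 15 3 13 14 5)(8 11) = [4, 7, 2, 13, 6, 0, 1, 15, 11, 9, 10, 8, 12, 14, 5, 3]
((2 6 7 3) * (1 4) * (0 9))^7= ((0 9)(1 4)(2 6 7 3))^7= (0 9)(1 4)(2 3 7 6)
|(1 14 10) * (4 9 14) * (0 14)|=|(0 14 10 1 4 9)|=6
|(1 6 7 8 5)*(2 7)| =6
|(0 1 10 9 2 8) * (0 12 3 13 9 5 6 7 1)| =|(1 10 5 6 7)(2 8 12 3 13 9)| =30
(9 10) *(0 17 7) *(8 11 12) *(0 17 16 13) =[16, 1, 2, 3, 4, 5, 6, 17, 11, 10, 9, 12, 8, 0, 14, 15, 13, 7] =(0 16 13)(7 17)(8 11 12)(9 10)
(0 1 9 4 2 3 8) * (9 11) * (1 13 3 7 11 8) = [13, 8, 7, 1, 2, 5, 6, 11, 0, 4, 10, 9, 12, 3] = (0 13 3 1 8)(2 7 11 9 4)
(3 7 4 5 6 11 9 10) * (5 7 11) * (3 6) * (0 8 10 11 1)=(0 8 10 6 5 3 1)(4 7)(9 11)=[8, 0, 2, 1, 7, 3, 5, 4, 10, 11, 6, 9]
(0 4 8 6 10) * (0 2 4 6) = [6, 1, 4, 3, 8, 5, 10, 7, 0, 9, 2] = (0 6 10 2 4 8)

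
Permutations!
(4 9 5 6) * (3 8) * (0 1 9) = (0 1 9 5 6 4)(3 8) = [1, 9, 2, 8, 0, 6, 4, 7, 3, 5]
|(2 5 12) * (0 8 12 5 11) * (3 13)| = |(0 8 12 2 11)(3 13)| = 10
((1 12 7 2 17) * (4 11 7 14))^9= (1 12 14 4 11 7 2 17)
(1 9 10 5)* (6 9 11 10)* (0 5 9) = [5, 11, 2, 3, 4, 1, 0, 7, 8, 6, 9, 10] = (0 5 1 11 10 9 6)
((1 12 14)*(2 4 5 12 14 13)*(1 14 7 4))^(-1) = ((14)(1 7 4 5 12 13 2))^(-1) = (14)(1 2 13 12 5 4 7)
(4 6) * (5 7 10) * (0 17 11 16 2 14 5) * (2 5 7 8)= (0 17 11 16 5 8 2 14 7 10)(4 6)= [17, 1, 14, 3, 6, 8, 4, 10, 2, 9, 0, 16, 12, 13, 7, 15, 5, 11]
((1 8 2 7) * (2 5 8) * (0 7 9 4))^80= (0 1 9)(2 4 7)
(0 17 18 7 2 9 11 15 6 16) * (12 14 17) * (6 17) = (0 12 14 6 16)(2 9 11 15 17 18 7) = [12, 1, 9, 3, 4, 5, 16, 2, 8, 11, 10, 15, 14, 13, 6, 17, 0, 18, 7]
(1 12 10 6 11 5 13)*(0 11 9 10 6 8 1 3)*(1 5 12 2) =[11, 2, 1, 0, 4, 13, 9, 7, 5, 10, 8, 12, 6, 3] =(0 11 12 6 9 10 8 5 13 3)(1 2)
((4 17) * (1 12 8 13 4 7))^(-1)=(1 7 17 4 13 8 12)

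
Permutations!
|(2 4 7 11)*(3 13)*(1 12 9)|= |(1 12 9)(2 4 7 11)(3 13)|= 12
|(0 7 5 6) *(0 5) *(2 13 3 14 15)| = |(0 7)(2 13 3 14 15)(5 6)| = 10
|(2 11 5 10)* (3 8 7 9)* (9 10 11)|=6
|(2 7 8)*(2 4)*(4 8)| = 3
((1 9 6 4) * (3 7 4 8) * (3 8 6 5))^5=(1 4 7 3 5 9)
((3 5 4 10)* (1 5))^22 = ((1 5 4 10 3))^22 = (1 4 3 5 10)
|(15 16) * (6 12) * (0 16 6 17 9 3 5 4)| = 10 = |(0 16 15 6 12 17 9 3 5 4)|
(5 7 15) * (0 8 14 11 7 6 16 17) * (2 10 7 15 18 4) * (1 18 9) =(0 8 14 11 15 5 6 16 17)(1 18 4 2 10 7 9) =[8, 18, 10, 3, 2, 6, 16, 9, 14, 1, 7, 15, 12, 13, 11, 5, 17, 0, 4]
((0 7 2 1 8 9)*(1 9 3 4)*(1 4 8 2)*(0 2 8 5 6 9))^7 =((0 7 1 8 3 5 6 9 2))^7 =(0 9 5 8 7 2 6 3 1)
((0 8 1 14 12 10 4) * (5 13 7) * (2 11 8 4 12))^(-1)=((0 4)(1 14 2 11 8)(5 13 7)(10 12))^(-1)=(0 4)(1 8 11 2 14)(5 7 13)(10 12)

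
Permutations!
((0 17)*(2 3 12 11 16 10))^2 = (17)(2 12 16)(3 11 10)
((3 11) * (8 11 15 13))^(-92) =(3 8 15 11 13)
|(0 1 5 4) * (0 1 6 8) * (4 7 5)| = 6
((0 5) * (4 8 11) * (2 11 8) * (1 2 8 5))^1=(0 1 2 11 4 8 5)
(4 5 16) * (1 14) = [0, 14, 2, 3, 5, 16, 6, 7, 8, 9, 10, 11, 12, 13, 1, 15, 4] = (1 14)(4 5 16)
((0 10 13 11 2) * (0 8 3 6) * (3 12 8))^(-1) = (0 6 3 2 11 13 10)(8 12)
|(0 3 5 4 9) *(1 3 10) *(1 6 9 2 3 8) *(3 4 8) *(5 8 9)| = 30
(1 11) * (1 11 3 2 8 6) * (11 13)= (1 3 2 8 6)(11 13)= [0, 3, 8, 2, 4, 5, 1, 7, 6, 9, 10, 13, 12, 11]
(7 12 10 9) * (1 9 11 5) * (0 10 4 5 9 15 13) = (0 10 11 9 7 12 4 5 1 15 13) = [10, 15, 2, 3, 5, 1, 6, 12, 8, 7, 11, 9, 4, 0, 14, 13]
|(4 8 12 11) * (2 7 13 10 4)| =|(2 7 13 10 4 8 12 11)| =8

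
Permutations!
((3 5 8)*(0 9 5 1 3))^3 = (0 8 5 9)(1 3) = ((0 9 5 8)(1 3))^3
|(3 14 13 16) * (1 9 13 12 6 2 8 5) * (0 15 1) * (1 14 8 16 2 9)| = |(0 15 14 12 6 9 13 2 16 3 8 5)| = 12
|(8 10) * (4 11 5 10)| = 5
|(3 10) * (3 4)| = 3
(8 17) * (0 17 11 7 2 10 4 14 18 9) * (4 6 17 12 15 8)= (0 12 15 8 11 7 2 10 6 17 4 14 18 9)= [12, 1, 10, 3, 14, 5, 17, 2, 11, 0, 6, 7, 15, 13, 18, 8, 16, 4, 9]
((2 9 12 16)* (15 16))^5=(16)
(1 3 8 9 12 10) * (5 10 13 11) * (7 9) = (1 3 8 7 9 12 13 11 5 10) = [0, 3, 2, 8, 4, 10, 6, 9, 7, 12, 1, 5, 13, 11]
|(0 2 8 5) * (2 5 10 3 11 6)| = 6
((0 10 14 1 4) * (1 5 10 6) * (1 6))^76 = ((0 1 4)(5 10 14))^76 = (0 1 4)(5 10 14)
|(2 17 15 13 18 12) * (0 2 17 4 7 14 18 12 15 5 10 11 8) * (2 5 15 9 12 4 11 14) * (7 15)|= 12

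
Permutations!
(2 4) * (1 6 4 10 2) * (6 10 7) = (1 10 2 7 6 4) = [0, 10, 7, 3, 1, 5, 4, 6, 8, 9, 2]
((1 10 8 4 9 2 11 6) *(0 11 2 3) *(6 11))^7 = (11)(0 3 9 4 8 10 1 6)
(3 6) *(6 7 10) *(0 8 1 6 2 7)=(0 8 1 6 3)(2 7 10)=[8, 6, 7, 0, 4, 5, 3, 10, 1, 9, 2]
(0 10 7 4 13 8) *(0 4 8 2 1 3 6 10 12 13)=(0 12 13 2 1 3 6 10 7 8 4)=[12, 3, 1, 6, 0, 5, 10, 8, 4, 9, 7, 11, 13, 2]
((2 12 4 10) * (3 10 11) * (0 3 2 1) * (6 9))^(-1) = ((0 3 10 1)(2 12 4 11)(6 9))^(-1) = (0 1 10 3)(2 11 4 12)(6 9)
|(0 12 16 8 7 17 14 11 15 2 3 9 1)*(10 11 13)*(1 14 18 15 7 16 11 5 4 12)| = 14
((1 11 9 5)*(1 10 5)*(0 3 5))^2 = ((0 3 5 10)(1 11 9))^2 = (0 5)(1 9 11)(3 10)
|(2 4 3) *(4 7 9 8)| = 6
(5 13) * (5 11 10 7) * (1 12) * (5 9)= (1 12)(5 13 11 10 7 9)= [0, 12, 2, 3, 4, 13, 6, 9, 8, 5, 7, 10, 1, 11]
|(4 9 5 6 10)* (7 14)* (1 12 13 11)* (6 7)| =28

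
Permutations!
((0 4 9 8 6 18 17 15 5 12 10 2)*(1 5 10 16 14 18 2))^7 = (0 4 9 8 6 2)(1 15 18 16 5 10 17 14 12)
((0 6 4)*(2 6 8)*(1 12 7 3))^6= (0 8 2 6 4)(1 7)(3 12)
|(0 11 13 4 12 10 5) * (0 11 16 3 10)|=9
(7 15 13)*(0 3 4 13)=[3, 1, 2, 4, 13, 5, 6, 15, 8, 9, 10, 11, 12, 7, 14, 0]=(0 3 4 13 7 15)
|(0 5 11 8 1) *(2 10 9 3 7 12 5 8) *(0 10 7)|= 30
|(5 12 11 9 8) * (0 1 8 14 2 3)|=10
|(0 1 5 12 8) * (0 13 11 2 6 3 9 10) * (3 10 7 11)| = 13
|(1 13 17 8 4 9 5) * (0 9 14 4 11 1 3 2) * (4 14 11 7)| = 35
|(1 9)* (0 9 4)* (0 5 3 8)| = |(0 9 1 4 5 3 8)| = 7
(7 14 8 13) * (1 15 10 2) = (1 15 10 2)(7 14 8 13) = [0, 15, 1, 3, 4, 5, 6, 14, 13, 9, 2, 11, 12, 7, 8, 10]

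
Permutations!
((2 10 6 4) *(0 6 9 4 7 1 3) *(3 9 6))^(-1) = ((0 3)(1 9 4 2 10 6 7))^(-1) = (0 3)(1 7 6 10 2 4 9)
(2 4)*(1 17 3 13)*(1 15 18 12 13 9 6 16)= (1 17 3 9 6 16)(2 4)(12 13 15 18)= [0, 17, 4, 9, 2, 5, 16, 7, 8, 6, 10, 11, 13, 15, 14, 18, 1, 3, 12]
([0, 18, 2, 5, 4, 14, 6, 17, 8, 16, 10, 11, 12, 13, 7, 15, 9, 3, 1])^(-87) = (1 18)(3 7 5 17 14)(9 16)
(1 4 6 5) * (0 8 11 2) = (0 8 11 2)(1 4 6 5) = [8, 4, 0, 3, 6, 1, 5, 7, 11, 9, 10, 2]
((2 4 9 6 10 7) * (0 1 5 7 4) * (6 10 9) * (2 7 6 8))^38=((0 1 5 6 9 10 4 8 2))^38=(0 5 9 4 2 1 6 10 8)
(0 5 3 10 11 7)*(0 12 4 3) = [5, 1, 2, 10, 3, 0, 6, 12, 8, 9, 11, 7, 4] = (0 5)(3 10 11 7 12 4)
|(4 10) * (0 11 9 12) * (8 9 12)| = 6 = |(0 11 12)(4 10)(8 9)|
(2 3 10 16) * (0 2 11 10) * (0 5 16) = (0 2 3 5 16 11 10) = [2, 1, 3, 5, 4, 16, 6, 7, 8, 9, 0, 10, 12, 13, 14, 15, 11]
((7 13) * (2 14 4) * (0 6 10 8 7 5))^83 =(0 5 13 7 8 10 6)(2 4 14)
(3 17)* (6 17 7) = (3 7 6 17) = [0, 1, 2, 7, 4, 5, 17, 6, 8, 9, 10, 11, 12, 13, 14, 15, 16, 3]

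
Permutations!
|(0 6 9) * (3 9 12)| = |(0 6 12 3 9)| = 5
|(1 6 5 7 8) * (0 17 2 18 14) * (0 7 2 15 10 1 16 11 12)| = |(0 17 15 10 1 6 5 2 18 14 7 8 16 11 12)| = 15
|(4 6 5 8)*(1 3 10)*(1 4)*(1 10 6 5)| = 12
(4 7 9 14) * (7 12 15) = (4 12 15 7 9 14) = [0, 1, 2, 3, 12, 5, 6, 9, 8, 14, 10, 11, 15, 13, 4, 7]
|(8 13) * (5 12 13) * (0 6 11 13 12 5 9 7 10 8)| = |(0 6 11 13)(7 10 8 9)| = 4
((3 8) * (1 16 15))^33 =((1 16 15)(3 8))^33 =(16)(3 8)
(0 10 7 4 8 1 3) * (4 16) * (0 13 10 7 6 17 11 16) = (0 7)(1 3 13 10 6 17 11 16 4 8) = [7, 3, 2, 13, 8, 5, 17, 0, 1, 9, 6, 16, 12, 10, 14, 15, 4, 11]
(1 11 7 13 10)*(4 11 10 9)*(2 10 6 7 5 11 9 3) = (1 6 7 13 3 2 10)(4 9)(5 11) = [0, 6, 10, 2, 9, 11, 7, 13, 8, 4, 1, 5, 12, 3]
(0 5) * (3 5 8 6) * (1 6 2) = (0 8 2 1 6 3 5) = [8, 6, 1, 5, 4, 0, 3, 7, 2]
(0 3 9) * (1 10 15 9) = (0 3 1 10 15 9) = [3, 10, 2, 1, 4, 5, 6, 7, 8, 0, 15, 11, 12, 13, 14, 9]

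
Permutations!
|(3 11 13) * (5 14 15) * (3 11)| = 6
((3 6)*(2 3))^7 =((2 3 6))^7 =(2 3 6)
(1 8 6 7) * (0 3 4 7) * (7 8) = [3, 7, 2, 4, 8, 5, 0, 1, 6] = (0 3 4 8 6)(1 7)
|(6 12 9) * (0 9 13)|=|(0 9 6 12 13)|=5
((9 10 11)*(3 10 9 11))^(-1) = ((11)(3 10))^(-1) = (11)(3 10)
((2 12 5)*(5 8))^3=(2 5 8 12)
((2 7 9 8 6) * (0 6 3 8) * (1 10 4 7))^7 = (0 9 7 4 10 1 2 6)(3 8)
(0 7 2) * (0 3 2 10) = [7, 1, 3, 2, 4, 5, 6, 10, 8, 9, 0] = (0 7 10)(2 3)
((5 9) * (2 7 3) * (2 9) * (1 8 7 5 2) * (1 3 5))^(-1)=(1 2 9 3 5 7 8)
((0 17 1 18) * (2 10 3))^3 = ((0 17 1 18)(2 10 3))^3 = (0 18 1 17)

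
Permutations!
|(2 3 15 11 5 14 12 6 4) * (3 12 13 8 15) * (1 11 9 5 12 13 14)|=|(1 11 12 6 4 2 13 8 15 9 5)|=11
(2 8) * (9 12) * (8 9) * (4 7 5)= [0, 1, 9, 3, 7, 4, 6, 5, 2, 12, 10, 11, 8]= (2 9 12 8)(4 7 5)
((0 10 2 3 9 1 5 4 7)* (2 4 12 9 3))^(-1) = ((0 10 4 7)(1 5 12 9))^(-1) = (0 7 4 10)(1 9 12 5)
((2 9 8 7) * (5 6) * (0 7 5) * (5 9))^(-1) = ((0 7 2 5 6)(8 9))^(-1) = (0 6 5 2 7)(8 9)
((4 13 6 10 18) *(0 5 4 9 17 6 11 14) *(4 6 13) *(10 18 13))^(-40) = ((0 5 6 18 9 17 10 13 11 14))^(-40) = (18)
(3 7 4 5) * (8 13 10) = (3 7 4 5)(8 13 10) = [0, 1, 2, 7, 5, 3, 6, 4, 13, 9, 8, 11, 12, 10]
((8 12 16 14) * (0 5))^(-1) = (0 5)(8 14 16 12)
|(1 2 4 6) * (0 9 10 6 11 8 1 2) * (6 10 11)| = 15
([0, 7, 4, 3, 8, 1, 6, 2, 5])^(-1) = [0, 5, 7, 3, 2, 8, 6, 1, 4]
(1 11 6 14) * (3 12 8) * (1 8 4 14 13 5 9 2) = (1 11 6 13 5 9 2)(3 12 4 14 8) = [0, 11, 1, 12, 14, 9, 13, 7, 3, 2, 10, 6, 4, 5, 8]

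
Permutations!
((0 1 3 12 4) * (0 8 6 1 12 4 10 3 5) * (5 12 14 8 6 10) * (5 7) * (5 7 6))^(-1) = ((0 14 8 10 3 4 5)(1 12 6))^(-1) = (0 5 4 3 10 8 14)(1 6 12)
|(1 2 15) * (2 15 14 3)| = |(1 15)(2 14 3)| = 6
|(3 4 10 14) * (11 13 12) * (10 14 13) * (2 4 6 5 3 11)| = 21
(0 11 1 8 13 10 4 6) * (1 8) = (0 11 8 13 10 4 6) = [11, 1, 2, 3, 6, 5, 0, 7, 13, 9, 4, 8, 12, 10]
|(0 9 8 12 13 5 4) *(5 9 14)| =4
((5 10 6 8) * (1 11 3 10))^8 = ((1 11 3 10 6 8 5))^8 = (1 11 3 10 6 8 5)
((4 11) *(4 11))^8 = ((11))^8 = (11)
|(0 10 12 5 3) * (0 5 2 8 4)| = 6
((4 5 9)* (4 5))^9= (5 9)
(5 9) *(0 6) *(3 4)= [6, 1, 2, 4, 3, 9, 0, 7, 8, 5]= (0 6)(3 4)(5 9)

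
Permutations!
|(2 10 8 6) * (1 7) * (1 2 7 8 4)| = |(1 8 6 7 2 10 4)| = 7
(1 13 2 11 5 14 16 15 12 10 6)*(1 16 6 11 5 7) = (1 13 2 5 14 6 16 15 12 10 11 7) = [0, 13, 5, 3, 4, 14, 16, 1, 8, 9, 11, 7, 10, 2, 6, 12, 15]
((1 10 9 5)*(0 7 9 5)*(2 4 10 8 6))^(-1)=((0 7 9)(1 8 6 2 4 10 5))^(-1)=(0 9 7)(1 5 10 4 2 6 8)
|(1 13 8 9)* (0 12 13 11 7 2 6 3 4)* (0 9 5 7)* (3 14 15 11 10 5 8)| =15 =|(0 12 13 3 4 9 1 10 5 7 2 6 14 15 11)|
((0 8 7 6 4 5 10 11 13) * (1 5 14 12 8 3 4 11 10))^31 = (0 3 4 14 12 8 7 6 11 13)(1 5)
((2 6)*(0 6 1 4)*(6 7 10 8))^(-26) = ((0 7 10 8 6 2 1 4))^(-26) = (0 1 6 10)(2 8 7 4)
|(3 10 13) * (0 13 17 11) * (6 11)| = 7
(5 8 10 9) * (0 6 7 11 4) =(0 6 7 11 4)(5 8 10 9) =[6, 1, 2, 3, 0, 8, 7, 11, 10, 5, 9, 4]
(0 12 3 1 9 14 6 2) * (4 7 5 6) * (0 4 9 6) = (0 12 3 1 6 2 4 7 5)(9 14) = [12, 6, 4, 1, 7, 0, 2, 5, 8, 14, 10, 11, 3, 13, 9]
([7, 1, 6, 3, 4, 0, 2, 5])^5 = (0 5 7)(2 6)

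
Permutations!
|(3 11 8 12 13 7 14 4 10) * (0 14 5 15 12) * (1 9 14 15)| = |(0 15 12 13 7 5 1 9 14 4 10 3 11 8)| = 14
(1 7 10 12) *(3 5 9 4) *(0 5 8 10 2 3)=[5, 7, 3, 8, 0, 9, 6, 2, 10, 4, 12, 11, 1]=(0 5 9 4)(1 7 2 3 8 10 12)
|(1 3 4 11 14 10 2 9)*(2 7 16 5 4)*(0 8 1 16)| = 13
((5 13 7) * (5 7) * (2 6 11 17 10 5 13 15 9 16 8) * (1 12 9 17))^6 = (1 6 8 9)(2 16 12 11)(5 17)(10 15)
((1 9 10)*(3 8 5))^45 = ((1 9 10)(3 8 5))^45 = (10)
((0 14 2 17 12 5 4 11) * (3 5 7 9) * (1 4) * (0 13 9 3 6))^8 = (0 1 2 11 12 9 3)(4 17 13 7 6 5 14)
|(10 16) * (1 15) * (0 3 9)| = 6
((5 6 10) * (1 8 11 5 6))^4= ((1 8 11 5)(6 10))^4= (11)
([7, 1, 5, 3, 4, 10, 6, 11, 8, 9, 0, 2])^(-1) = (0 10 5 2 11 7)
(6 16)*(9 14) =(6 16)(9 14) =[0, 1, 2, 3, 4, 5, 16, 7, 8, 14, 10, 11, 12, 13, 9, 15, 6]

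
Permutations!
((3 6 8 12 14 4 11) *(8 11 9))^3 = (4 12 9 14 8)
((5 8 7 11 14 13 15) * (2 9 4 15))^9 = ((2 9 4 15 5 8 7 11 14 13))^9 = (2 13 14 11 7 8 5 15 4 9)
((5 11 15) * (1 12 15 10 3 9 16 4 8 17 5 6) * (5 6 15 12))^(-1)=(1 6 17 8 4 16 9 3 10 11 5)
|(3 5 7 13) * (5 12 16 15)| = |(3 12 16 15 5 7 13)| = 7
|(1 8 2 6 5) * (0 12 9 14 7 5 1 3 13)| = 8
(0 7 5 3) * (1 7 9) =(0 9 1 7 5 3) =[9, 7, 2, 0, 4, 3, 6, 5, 8, 1]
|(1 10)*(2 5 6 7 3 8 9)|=14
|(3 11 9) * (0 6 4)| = 3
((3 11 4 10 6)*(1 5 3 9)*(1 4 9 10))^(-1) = (1 4 9 11 3 5)(6 10) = ((1 5 3 11 9 4)(6 10))^(-1)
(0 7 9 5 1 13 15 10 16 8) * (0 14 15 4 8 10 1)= (0 7 9 5)(1 13 4 8 14 15)(10 16)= [7, 13, 2, 3, 8, 0, 6, 9, 14, 5, 16, 11, 12, 4, 15, 1, 10]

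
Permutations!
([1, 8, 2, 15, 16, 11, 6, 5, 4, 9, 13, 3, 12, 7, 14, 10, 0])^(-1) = (0 16 4 8 1)(3 11 5 7 13 10 15)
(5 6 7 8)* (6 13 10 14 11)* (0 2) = (0 2)(5 13 10 14 11 6 7 8) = [2, 1, 0, 3, 4, 13, 7, 8, 5, 9, 14, 6, 12, 10, 11]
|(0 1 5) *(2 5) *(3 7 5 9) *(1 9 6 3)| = 8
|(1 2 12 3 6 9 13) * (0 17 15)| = 21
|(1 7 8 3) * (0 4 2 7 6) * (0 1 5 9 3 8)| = 12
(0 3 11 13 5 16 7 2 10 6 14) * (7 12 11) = (0 3 7 2 10 6 14)(5 16 12 11 13) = [3, 1, 10, 7, 4, 16, 14, 2, 8, 9, 6, 13, 11, 5, 0, 15, 12]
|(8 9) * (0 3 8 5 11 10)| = |(0 3 8 9 5 11 10)| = 7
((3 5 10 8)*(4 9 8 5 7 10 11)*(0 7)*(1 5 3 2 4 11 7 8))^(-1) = (11)(0 3 10 7 5 1 9 4 2 8) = ((11)(0 8 2 4 9 1 5 7 10 3))^(-1)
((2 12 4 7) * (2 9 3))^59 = (2 3 9 7 4 12)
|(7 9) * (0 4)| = |(0 4)(7 9)| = 2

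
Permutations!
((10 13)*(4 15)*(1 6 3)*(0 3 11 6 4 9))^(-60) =(15)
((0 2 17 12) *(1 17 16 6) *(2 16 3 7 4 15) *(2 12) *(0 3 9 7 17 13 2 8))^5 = (0 2 12 16 9 3 6 7 17 1 4 8 13 15)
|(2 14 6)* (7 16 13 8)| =12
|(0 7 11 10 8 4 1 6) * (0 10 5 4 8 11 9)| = |(0 7 9)(1 6 10 11 5 4)| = 6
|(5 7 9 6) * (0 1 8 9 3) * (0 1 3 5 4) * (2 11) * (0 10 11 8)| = |(0 3 1)(2 8 9 6 4 10 11)(5 7)| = 42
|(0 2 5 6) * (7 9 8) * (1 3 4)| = 12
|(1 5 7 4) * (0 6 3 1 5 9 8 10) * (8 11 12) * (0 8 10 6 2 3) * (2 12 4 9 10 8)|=|(0 12 8 6)(1 10 2 3)(4 5 7 9 11)|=20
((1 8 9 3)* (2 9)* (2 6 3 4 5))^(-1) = ((1 8 6 3)(2 9 4 5))^(-1) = (1 3 6 8)(2 5 4 9)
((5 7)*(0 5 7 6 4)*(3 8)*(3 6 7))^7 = (8)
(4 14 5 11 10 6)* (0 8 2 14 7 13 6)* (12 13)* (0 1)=[8, 0, 14, 3, 7, 11, 4, 12, 2, 9, 1, 10, 13, 6, 5]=(0 8 2 14 5 11 10 1)(4 7 12 13 6)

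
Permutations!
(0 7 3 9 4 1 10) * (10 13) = (0 7 3 9 4 1 13 10) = [7, 13, 2, 9, 1, 5, 6, 3, 8, 4, 0, 11, 12, 10]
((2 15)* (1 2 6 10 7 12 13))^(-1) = (1 13 12 7 10 6 15 2) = ((1 2 15 6 10 7 12 13))^(-1)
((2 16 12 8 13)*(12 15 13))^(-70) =(2 15)(13 16)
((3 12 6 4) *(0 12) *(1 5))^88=(0 4 12 3 6)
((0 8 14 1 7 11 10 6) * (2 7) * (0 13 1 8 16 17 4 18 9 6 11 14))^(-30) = ((0 16 17 4 18 9 6 13 1 2 7 14 8)(10 11))^(-30) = (0 2 9 16 7 6 17 14 13 4 8 1 18)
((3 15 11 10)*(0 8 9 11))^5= (0 3 11 8 15 10 9)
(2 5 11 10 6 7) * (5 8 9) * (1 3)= (1 3)(2 8 9 5 11 10 6 7)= [0, 3, 8, 1, 4, 11, 7, 2, 9, 5, 6, 10]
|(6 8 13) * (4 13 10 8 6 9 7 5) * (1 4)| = 6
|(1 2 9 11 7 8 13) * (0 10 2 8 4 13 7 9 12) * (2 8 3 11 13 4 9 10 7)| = |(0 7 9 13 1 3 11 10 8 2 12)| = 11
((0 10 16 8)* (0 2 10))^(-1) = ((2 10 16 8))^(-1) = (2 8 16 10)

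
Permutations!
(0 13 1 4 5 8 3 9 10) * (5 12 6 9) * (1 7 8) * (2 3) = (0 13 7 8 2 3 5 1 4 12 6 9 10) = [13, 4, 3, 5, 12, 1, 9, 8, 2, 10, 0, 11, 6, 7]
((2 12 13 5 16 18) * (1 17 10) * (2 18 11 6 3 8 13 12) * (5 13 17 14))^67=(18)(1 8 11 14 17 6 5 10 3 16)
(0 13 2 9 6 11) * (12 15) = [13, 1, 9, 3, 4, 5, 11, 7, 8, 6, 10, 0, 15, 2, 14, 12] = (0 13 2 9 6 11)(12 15)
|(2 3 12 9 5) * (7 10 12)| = 7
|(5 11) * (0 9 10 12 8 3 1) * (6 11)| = |(0 9 10 12 8 3 1)(5 6 11)| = 21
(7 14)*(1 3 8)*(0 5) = (0 5)(1 3 8)(7 14) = [5, 3, 2, 8, 4, 0, 6, 14, 1, 9, 10, 11, 12, 13, 7]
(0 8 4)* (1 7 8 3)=[3, 7, 2, 1, 0, 5, 6, 8, 4]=(0 3 1 7 8 4)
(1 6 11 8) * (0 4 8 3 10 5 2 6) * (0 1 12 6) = [4, 1, 0, 10, 8, 2, 11, 7, 12, 9, 5, 3, 6] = (0 4 8 12 6 11 3 10 5 2)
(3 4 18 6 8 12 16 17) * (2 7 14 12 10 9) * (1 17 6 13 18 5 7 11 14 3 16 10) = [0, 17, 11, 4, 5, 7, 8, 3, 1, 2, 9, 14, 10, 18, 12, 15, 6, 16, 13] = (1 17 16 6 8)(2 11 14 12 10 9)(3 4 5 7)(13 18)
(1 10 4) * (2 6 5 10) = (1 2 6 5 10 4) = [0, 2, 6, 3, 1, 10, 5, 7, 8, 9, 4]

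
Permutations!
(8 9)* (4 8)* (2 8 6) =(2 8 9 4 6) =[0, 1, 8, 3, 6, 5, 2, 7, 9, 4]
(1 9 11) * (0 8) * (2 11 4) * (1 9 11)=(0 8)(1 11 9 4 2)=[8, 11, 1, 3, 2, 5, 6, 7, 0, 4, 10, 9]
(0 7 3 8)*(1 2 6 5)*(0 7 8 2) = (0 8 7 3 2 6 5 1) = [8, 0, 6, 2, 4, 1, 5, 3, 7]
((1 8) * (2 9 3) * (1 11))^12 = (11)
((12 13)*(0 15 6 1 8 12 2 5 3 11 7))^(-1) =((0 15 6 1 8 12 13 2 5 3 11 7))^(-1) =(0 7 11 3 5 2 13 12 8 1 6 15)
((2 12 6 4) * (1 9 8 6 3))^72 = ((1 9 8 6 4 2 12 3))^72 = (12)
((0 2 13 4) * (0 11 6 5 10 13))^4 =((0 2)(4 11 6 5 10 13))^4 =(4 10 6)(5 11 13)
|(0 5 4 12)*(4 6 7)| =|(0 5 6 7 4 12)| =6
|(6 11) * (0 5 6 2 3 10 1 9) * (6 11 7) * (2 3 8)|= |(0 5 11 3 10 1 9)(2 8)(6 7)|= 14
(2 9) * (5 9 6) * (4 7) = (2 6 5 9)(4 7) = [0, 1, 6, 3, 7, 9, 5, 4, 8, 2]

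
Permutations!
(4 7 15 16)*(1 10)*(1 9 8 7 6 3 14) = [0, 10, 2, 14, 6, 5, 3, 15, 7, 8, 9, 11, 12, 13, 1, 16, 4] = (1 10 9 8 7 15 16 4 6 3 14)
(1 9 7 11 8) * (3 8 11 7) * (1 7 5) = (11)(1 9 3 8 7 5) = [0, 9, 2, 8, 4, 1, 6, 5, 7, 3, 10, 11]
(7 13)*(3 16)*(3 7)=(3 16 7 13)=[0, 1, 2, 16, 4, 5, 6, 13, 8, 9, 10, 11, 12, 3, 14, 15, 7]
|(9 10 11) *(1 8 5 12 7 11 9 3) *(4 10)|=21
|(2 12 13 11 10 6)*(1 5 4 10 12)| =6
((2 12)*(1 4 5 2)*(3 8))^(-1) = ((1 4 5 2 12)(3 8))^(-1) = (1 12 2 5 4)(3 8)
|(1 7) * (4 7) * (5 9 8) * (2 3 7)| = 15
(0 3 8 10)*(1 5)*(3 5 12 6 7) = (0 5 1 12 6 7 3 8 10) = [5, 12, 2, 8, 4, 1, 7, 3, 10, 9, 0, 11, 6]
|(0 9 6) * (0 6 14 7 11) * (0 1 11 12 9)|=4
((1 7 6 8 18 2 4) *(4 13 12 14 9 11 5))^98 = (1 12 7 14 6 9 8 11 18 5 2 4 13)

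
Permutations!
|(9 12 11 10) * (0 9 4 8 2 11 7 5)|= 5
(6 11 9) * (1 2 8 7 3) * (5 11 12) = (1 2 8 7 3)(5 11 9 6 12) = [0, 2, 8, 1, 4, 11, 12, 3, 7, 6, 10, 9, 5]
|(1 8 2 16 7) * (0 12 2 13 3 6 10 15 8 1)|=|(0 12 2 16 7)(3 6 10 15 8 13)|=30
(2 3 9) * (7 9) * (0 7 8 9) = [7, 1, 3, 8, 4, 5, 6, 0, 9, 2] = (0 7)(2 3 8 9)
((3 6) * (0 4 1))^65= (0 1 4)(3 6)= ((0 4 1)(3 6))^65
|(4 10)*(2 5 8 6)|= |(2 5 8 6)(4 10)|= 4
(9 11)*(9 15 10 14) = (9 11 15 10 14) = [0, 1, 2, 3, 4, 5, 6, 7, 8, 11, 14, 15, 12, 13, 9, 10]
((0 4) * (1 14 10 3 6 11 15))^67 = ((0 4)(1 14 10 3 6 11 15))^67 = (0 4)(1 6 14 11 10 15 3)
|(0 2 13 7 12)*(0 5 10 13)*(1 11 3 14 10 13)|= |(0 2)(1 11 3 14 10)(5 13 7 12)|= 20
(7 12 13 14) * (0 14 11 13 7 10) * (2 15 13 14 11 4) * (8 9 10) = [11, 1, 15, 3, 2, 5, 6, 12, 9, 10, 0, 14, 7, 4, 8, 13] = (0 11 14 8 9 10)(2 15 13 4)(7 12)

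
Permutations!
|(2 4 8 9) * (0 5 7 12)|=|(0 5 7 12)(2 4 8 9)|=4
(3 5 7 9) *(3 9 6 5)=(9)(5 7 6)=[0, 1, 2, 3, 4, 7, 5, 6, 8, 9]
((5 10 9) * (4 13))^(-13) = ((4 13)(5 10 9))^(-13) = (4 13)(5 9 10)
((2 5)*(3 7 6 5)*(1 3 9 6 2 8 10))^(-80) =((1 3 7 2 9 6 5 8 10))^(-80) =(1 3 7 2 9 6 5 8 10)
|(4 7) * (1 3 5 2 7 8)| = 7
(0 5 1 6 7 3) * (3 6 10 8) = (0 5 1 10 8 3)(6 7) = [5, 10, 2, 0, 4, 1, 7, 6, 3, 9, 8]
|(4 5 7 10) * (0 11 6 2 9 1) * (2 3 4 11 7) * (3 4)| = |(0 7 10 11 6 4 5 2 9 1)| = 10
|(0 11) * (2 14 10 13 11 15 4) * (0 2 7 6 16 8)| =|(0 15 4 7 6 16 8)(2 14 10 13 11)| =35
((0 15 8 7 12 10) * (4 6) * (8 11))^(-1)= (0 10 12 7 8 11 15)(4 6)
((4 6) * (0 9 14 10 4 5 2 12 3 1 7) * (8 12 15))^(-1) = ((0 9 14 10 4 6 5 2 15 8 12 3 1 7))^(-1) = (0 7 1 3 12 8 15 2 5 6 4 10 14 9)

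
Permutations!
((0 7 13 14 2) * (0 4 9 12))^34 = (0 13 2 9)(4 12 7 14)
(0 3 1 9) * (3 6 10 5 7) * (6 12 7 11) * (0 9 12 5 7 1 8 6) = [5, 12, 2, 8, 4, 11, 10, 3, 6, 9, 7, 0, 1] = (0 5 11)(1 12)(3 8 6 10 7)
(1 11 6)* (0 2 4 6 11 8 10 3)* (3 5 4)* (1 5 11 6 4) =(0 2 3)(1 8 10 11 6 5) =[2, 8, 3, 0, 4, 1, 5, 7, 10, 9, 11, 6]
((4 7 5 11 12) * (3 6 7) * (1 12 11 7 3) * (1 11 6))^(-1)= (1 3 6 11 4 12)(5 7)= ((1 12 4 11 6 3)(5 7))^(-1)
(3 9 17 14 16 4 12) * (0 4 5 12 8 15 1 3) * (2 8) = (0 4 2 8 15 1 3 9 17 14 16 5 12) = [4, 3, 8, 9, 2, 12, 6, 7, 15, 17, 10, 11, 0, 13, 16, 1, 5, 14]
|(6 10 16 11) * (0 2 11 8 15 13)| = 9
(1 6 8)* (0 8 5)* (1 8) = [1, 6, 2, 3, 4, 0, 5, 7, 8] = (8)(0 1 6 5)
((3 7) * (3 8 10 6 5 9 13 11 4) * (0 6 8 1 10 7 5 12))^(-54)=((0 6 12)(1 10 8 7)(3 5 9 13 11 4))^(-54)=(13)(1 8)(7 10)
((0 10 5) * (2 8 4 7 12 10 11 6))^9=((0 11 6 2 8 4 7 12 10 5))^9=(0 5 10 12 7 4 8 2 6 11)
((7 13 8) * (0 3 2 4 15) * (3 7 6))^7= (0 4 3 8 7 15 2 6 13)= ((0 7 13 8 6 3 2 4 15))^7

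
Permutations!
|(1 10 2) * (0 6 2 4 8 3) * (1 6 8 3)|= 6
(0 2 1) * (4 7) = [2, 0, 1, 3, 7, 5, 6, 4] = (0 2 1)(4 7)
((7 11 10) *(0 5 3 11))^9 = (0 11)(3 7)(5 10) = ((0 5 3 11 10 7))^9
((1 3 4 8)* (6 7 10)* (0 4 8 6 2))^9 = (0 7)(2 6)(4 10)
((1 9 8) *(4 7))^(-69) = ((1 9 8)(4 7))^(-69) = (9)(4 7)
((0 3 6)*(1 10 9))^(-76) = ((0 3 6)(1 10 9))^(-76) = (0 6 3)(1 9 10)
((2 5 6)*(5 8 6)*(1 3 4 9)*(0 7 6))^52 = (9)(0 6 8 7 2)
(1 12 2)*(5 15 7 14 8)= (1 12 2)(5 15 7 14 8)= [0, 12, 1, 3, 4, 15, 6, 14, 5, 9, 10, 11, 2, 13, 8, 7]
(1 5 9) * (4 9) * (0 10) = [10, 5, 2, 3, 9, 4, 6, 7, 8, 1, 0] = (0 10)(1 5 4 9)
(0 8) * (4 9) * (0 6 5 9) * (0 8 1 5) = (0 1 5 9 4 8 6) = [1, 5, 2, 3, 8, 9, 0, 7, 6, 4]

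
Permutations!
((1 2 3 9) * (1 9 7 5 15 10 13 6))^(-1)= ((1 2 3 7 5 15 10 13 6))^(-1)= (1 6 13 10 15 5 7 3 2)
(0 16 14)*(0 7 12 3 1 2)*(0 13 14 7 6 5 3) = (0 16 7 12)(1 2 13 14 6 5 3) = [16, 2, 13, 1, 4, 3, 5, 12, 8, 9, 10, 11, 0, 14, 6, 15, 7]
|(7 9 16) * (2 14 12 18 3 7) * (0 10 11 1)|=8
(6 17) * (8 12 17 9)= (6 9 8 12 17)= [0, 1, 2, 3, 4, 5, 9, 7, 12, 8, 10, 11, 17, 13, 14, 15, 16, 6]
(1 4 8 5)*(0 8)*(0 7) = (0 8 5 1 4 7) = [8, 4, 2, 3, 7, 1, 6, 0, 5]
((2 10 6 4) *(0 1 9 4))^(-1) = (0 6 10 2 4 9 1) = ((0 1 9 4 2 10 6))^(-1)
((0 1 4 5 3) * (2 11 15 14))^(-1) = (0 3 5 4 1)(2 14 15 11)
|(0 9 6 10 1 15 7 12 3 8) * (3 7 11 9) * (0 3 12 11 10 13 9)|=12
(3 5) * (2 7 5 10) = (2 7 5 3 10) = [0, 1, 7, 10, 4, 3, 6, 5, 8, 9, 2]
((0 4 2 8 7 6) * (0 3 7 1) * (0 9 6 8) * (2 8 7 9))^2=(0 8 2 4 1)(3 6 9)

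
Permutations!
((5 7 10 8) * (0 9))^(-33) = ((0 9)(5 7 10 8))^(-33) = (0 9)(5 8 10 7)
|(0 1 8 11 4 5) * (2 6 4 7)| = |(0 1 8 11 7 2 6 4 5)| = 9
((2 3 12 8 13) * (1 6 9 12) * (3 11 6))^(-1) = (1 3)(2 13 8 12 9 6 11)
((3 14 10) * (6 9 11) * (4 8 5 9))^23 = (3 10 14)(4 6 11 9 5 8)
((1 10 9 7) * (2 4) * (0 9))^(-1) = (0 10 1 7 9)(2 4)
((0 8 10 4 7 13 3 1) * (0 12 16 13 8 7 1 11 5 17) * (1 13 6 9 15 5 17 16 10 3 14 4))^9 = ((0 7 8 3 11 17)(1 12 10)(4 13 14)(5 16 6 9 15))^9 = (0 3)(5 15 9 6 16)(7 11)(8 17)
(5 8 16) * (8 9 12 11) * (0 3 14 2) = [3, 1, 0, 14, 4, 9, 6, 7, 16, 12, 10, 8, 11, 13, 2, 15, 5] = (0 3 14 2)(5 9 12 11 8 16)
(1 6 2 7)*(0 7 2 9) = (0 7 1 6 9) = [7, 6, 2, 3, 4, 5, 9, 1, 8, 0]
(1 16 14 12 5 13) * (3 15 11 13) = (1 16 14 12 5 3 15 11 13) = [0, 16, 2, 15, 4, 3, 6, 7, 8, 9, 10, 13, 5, 1, 12, 11, 14]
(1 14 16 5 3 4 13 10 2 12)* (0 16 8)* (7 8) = (0 16 5 3 4 13 10 2 12 1 14 7 8) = [16, 14, 12, 4, 13, 3, 6, 8, 0, 9, 2, 11, 1, 10, 7, 15, 5]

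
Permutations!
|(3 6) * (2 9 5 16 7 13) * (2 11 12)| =|(2 9 5 16 7 13 11 12)(3 6)| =8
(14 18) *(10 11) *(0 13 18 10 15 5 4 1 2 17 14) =(0 13 18)(1 2 17 14 10 11 15 5 4) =[13, 2, 17, 3, 1, 4, 6, 7, 8, 9, 11, 15, 12, 18, 10, 5, 16, 14, 0]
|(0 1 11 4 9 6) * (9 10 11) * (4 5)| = 4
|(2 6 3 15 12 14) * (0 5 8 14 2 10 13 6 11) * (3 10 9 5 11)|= 12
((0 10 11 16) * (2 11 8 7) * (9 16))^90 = (0 8 2 9)(7 11 16 10)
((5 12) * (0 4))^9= (0 4)(5 12)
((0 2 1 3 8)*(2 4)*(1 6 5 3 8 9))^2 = (0 2 5 9 8 4 6 3 1)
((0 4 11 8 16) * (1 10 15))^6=((0 4 11 8 16)(1 10 15))^6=(0 4 11 8 16)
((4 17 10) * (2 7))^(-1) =((2 7)(4 17 10))^(-1) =(2 7)(4 10 17)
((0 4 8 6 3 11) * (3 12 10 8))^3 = ((0 4 3 11)(6 12 10 8))^3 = (0 11 3 4)(6 8 10 12)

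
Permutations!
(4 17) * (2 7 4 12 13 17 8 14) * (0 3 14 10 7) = (0 3 14 2)(4 8 10 7)(12 13 17) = [3, 1, 0, 14, 8, 5, 6, 4, 10, 9, 7, 11, 13, 17, 2, 15, 16, 12]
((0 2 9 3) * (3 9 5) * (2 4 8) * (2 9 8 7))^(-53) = (0 4 7 2 5 3)(8 9)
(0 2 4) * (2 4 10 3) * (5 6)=(0 4)(2 10 3)(5 6)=[4, 1, 10, 2, 0, 6, 5, 7, 8, 9, 3]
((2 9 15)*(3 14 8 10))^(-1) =(2 15 9)(3 10 8 14)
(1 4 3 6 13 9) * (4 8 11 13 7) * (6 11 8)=(1 6 7 4 3 11 13 9)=[0, 6, 2, 11, 3, 5, 7, 4, 8, 1, 10, 13, 12, 9]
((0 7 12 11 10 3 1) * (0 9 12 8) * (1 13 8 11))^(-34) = ((0 7 11 10 3 13 8)(1 9 12))^(-34) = (0 7 11 10 3 13 8)(1 12 9)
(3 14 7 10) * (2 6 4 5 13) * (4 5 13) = (2 6 5 4 13)(3 14 7 10) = [0, 1, 6, 14, 13, 4, 5, 10, 8, 9, 3, 11, 12, 2, 7]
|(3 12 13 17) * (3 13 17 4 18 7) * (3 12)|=6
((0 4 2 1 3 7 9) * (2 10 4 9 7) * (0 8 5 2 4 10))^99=((10)(0 9 8 5 2 1 3 4))^99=(10)(0 5 3 9 2 4 8 1)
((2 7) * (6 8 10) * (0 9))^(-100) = (6 10 8)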